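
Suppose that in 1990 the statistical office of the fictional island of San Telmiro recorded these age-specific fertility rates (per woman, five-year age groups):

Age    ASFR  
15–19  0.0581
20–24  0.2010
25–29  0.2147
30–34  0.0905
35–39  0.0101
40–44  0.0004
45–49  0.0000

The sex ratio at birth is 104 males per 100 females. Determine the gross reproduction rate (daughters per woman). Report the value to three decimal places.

Proportion female at birth = 100 / (100 + 104) = 0.49020.
Sum of ASFRs = 0.0581 + 0.2010 + 0.2147 + 0.0905 + 0.0101 + 0.0004 + 0.0000 = 0.5748
TFR = 5 × 0.5748 = 2.874
GRR = 0.49020 × 2.874 = 1.40883

1.409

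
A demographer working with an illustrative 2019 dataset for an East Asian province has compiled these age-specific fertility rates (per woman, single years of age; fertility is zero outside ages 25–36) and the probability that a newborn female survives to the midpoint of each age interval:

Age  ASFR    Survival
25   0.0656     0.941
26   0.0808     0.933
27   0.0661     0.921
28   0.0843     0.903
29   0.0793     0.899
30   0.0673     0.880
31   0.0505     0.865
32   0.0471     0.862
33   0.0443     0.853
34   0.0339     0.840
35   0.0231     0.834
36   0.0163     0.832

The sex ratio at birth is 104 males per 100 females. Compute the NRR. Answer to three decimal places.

0.288

Proportion female at birth = 100 / (100 + 104) = 0.49020.
Weighting each age-specific rate by interval width and survival:
  25: 1 × 0.0656 × 0.941 = 0.06173
  26: 1 × 0.0808 × 0.933 = 0.07539
  27: 1 × 0.0661 × 0.921 = 0.06088
  28: 1 × 0.0843 × 0.903 = 0.07612
  29: 1 × 0.0793 × 0.899 = 0.07129
  30: 1 × 0.0673 × 0.880 = 0.05922
  31: 1 × 0.0505 × 0.865 = 0.04368
  32: 1 × 0.0471 × 0.862 = 0.04060
  33: 1 × 0.0443 × 0.853 = 0.03779
  34: 1 × 0.0339 × 0.840 = 0.02848
  35: 1 × 0.0231 × 0.834 = 0.01927
  36: 1 × 0.0163 × 0.832 = 0.01356
Sum = 0.58801
NRR = 0.49020 × 0.58801 = 0.28824
An NRR under 1 implies long-run decline under these rates.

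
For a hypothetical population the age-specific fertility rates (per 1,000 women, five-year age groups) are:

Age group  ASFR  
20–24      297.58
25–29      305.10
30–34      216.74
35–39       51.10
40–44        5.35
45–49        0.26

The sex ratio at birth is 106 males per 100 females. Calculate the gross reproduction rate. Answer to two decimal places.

2.13

Proportion female at birth = 100 / (100 + 106) = 0.48544.
Sum of ASFRs = 297.58 + 305.10 + 216.74 + 51.10 + 5.35 + 0.26 = 876.13
TFR = 5 × 876.13 / 1000 = 4.38065
GRR = 0.48544 × 4.38065 = 2.12654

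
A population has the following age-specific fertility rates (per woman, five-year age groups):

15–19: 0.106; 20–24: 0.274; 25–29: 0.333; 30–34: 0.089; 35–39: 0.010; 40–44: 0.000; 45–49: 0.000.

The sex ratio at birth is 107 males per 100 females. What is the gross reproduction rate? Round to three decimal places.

Proportion female at birth = 100 / (100 + 107) = 0.48309.
Sum of ASFRs = 0.106 + 0.274 + 0.333 + 0.089 + 0.010 + 0.000 + 0.000 = 0.812
TFR = 5 × 0.812 = 4.06
GRR = 0.48309 × 4.06 = 1.96135

1.961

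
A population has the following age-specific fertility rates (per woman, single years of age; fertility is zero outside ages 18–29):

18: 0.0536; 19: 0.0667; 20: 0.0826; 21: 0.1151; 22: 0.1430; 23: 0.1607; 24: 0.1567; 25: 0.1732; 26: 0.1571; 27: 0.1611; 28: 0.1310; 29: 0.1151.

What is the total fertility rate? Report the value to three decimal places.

Sum of ASFRs = 0.0536 + 0.0667 + 0.0826 + 0.1151 + 0.1430 + 0.1607 + 0.1567 + 0.1732 + 0.1571 + 0.1611 + 0.1310 + 0.1151 = 1.5159
TFR = 1.5159

1.516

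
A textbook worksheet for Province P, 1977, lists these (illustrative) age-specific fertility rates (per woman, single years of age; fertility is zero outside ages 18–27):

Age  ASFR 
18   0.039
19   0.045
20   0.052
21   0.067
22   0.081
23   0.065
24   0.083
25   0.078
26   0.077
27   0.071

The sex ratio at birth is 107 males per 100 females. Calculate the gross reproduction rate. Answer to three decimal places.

Proportion female at birth = 100 / (100 + 107) = 0.48309.
Sum of ASFRs = 0.039 + 0.045 + 0.052 + 0.067 + 0.081 + 0.065 + 0.083 + 0.078 + 0.077 + 0.071 = 0.658
TFR = 0.658
GRR = 0.48309 × 0.658 = 0.31787

0.318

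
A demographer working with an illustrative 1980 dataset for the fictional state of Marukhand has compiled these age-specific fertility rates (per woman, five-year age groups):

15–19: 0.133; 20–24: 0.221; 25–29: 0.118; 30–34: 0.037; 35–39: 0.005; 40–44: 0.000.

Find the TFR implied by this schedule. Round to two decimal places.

Sum of ASFRs = 0.133 + 0.221 + 0.118 + 0.037 + 0.005 + 0.000 = 0.514
TFR = 5 × 0.514 = 2.57

2.57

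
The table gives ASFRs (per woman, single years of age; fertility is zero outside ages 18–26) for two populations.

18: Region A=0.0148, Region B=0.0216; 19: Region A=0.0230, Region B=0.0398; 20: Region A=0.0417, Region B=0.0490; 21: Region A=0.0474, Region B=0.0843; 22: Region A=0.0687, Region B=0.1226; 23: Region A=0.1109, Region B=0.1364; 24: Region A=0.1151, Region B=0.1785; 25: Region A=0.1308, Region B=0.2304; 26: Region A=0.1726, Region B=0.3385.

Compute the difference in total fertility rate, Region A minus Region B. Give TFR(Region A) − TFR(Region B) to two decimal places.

-0.48

Region A:
  Sum of ASFRs = 0.0148 + 0.0230 + 0.0417 + 0.0474 + 0.0687 + 0.1109 + 0.1151 + 0.1308 + 0.1726 = 0.7250
  TFR = 0.725
Region B:
  Sum of ASFRs = 0.0216 + 0.0398 + 0.0490 + 0.0843 + 0.1226 + 0.1364 + 0.1785 + 0.2304 + 0.3385 = 1.2011
  TFR = 1.2011
Difference = 0.725 − 1.2011 = -0.4761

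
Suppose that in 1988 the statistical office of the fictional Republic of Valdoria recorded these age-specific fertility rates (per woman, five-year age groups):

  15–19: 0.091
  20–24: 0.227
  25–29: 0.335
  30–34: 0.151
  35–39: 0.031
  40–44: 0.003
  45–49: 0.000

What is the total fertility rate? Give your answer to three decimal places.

4.190

Sum of ASFRs = 0.091 + 0.227 + 0.335 + 0.151 + 0.031 + 0.003 + 0.000 = 0.838
TFR = 5 × 0.838 = 4.19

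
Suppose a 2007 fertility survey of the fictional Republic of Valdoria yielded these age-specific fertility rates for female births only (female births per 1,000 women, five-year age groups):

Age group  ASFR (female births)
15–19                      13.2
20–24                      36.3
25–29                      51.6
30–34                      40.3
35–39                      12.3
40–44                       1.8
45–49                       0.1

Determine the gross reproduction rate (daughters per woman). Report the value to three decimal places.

0.778

Sum of female ASFRs = 13.2 + 36.3 + 51.6 + 40.3 + 12.3 + 1.8 + 0.1 = 155.6
GRR = 5 × 155.6 / 1000 = 0.778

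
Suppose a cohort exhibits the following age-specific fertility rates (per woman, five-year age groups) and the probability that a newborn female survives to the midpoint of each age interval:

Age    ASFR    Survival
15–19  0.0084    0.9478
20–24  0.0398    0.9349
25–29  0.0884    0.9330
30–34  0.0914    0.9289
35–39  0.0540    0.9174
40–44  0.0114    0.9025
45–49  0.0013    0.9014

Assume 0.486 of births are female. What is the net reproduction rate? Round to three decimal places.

Proportion female at birth = 0.486.
Per-age-group product (5 × ASFR × survival probability):
  15–19: 5 × 0.0084 × 0.9478 = 0.03981
  20–24: 5 × 0.0398 × 0.9349 = 0.18605
  25–29: 5 × 0.0884 × 0.9330 = 0.41239
  30–34: 5 × 0.0914 × 0.9289 = 0.42451
  35–39: 5 × 0.0540 × 0.9174 = 0.24770
  40–44: 5 × 0.0114 × 0.9025 = 0.05144
  45–49: 5 × 0.0013 × 0.9014 = 0.00586
Sum = 1.36776
NRR = 0.486 × 1.36776 = 0.66473
NRR < 1, so the cohort does not fully replace itself.

0.665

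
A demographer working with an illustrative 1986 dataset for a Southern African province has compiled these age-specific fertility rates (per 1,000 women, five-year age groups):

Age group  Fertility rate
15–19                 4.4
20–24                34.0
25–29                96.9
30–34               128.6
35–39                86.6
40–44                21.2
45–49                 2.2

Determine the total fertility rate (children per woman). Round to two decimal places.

Sum of ASFRs = 4.4 + 34.0 + 96.9 + 128.6 + 86.6 + 21.2 + 2.2 = 373.9
TFR = 5 × 373.9 / 1000 = 1.8695

1.87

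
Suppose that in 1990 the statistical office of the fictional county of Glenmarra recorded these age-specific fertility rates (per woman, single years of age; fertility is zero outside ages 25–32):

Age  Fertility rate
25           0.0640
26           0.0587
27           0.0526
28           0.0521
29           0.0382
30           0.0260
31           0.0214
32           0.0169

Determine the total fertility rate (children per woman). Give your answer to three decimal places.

Sum of ASFRs = 0.0640 + 0.0587 + 0.0526 + 0.0521 + 0.0382 + 0.0260 + 0.0214 + 0.0169 = 0.3299
TFR = 0.3299

0.330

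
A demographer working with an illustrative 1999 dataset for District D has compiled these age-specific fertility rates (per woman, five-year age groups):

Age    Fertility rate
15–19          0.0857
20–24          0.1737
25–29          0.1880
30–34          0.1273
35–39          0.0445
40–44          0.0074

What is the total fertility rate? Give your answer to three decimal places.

3.133

Sum of ASFRs = 0.0857 + 0.1737 + 0.1880 + 0.1273 + 0.0445 + 0.0074 = 0.6266
TFR = 5 × 0.6266 = 3.133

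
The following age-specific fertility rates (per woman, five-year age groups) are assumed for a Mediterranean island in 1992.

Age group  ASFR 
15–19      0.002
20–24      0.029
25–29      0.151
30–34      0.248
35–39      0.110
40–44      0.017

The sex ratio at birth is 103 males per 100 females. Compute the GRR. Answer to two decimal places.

Proportion female at birth = 100 / (100 + 103) = 0.49261.
Sum of ASFRs = 0.002 + 0.029 + 0.151 + 0.248 + 0.110 + 0.017 = 0.557
TFR = 5 × 0.557 = 2.785
GRR = 0.49261 × 2.785 = 1.37192

1.37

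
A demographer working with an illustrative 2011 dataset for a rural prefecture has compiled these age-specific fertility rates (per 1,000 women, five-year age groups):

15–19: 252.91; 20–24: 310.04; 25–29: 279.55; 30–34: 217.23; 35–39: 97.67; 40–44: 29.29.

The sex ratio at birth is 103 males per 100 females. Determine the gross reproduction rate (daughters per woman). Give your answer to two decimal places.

2.92

Proportion female at birth = 100 / (100 + 103) = 0.49261.
Sum of ASFRs = 252.91 + 310.04 + 279.55 + 217.23 + 97.67 + 29.29 = 1186.69
TFR = 5 × 1186.69 / 1000 = 5.93345
GRR = 0.49261 × 5.93345 = 2.92288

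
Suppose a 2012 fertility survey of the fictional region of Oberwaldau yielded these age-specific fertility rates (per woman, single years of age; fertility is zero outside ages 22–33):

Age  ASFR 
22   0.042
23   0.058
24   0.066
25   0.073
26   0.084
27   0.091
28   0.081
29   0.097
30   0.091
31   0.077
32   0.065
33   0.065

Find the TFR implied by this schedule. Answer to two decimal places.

Sum of ASFRs = 0.042 + 0.058 + 0.066 + 0.073 + 0.084 + 0.091 + 0.081 + 0.097 + 0.091 + 0.077 + 0.065 + 0.065 = 0.890
TFR = 0.89

0.89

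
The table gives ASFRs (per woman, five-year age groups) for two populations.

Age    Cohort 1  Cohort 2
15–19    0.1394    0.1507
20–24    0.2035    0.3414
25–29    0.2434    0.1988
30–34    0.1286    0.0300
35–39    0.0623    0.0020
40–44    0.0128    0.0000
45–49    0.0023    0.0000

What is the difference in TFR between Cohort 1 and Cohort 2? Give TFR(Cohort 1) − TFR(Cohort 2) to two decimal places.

Cohort 1:
  Sum of ASFRs = 0.1394 + 0.2035 + 0.2434 + 0.1286 + 0.0623 + 0.0128 + 0.0023 = 0.7923
  TFR = 5 × 0.7923 = 3.9615
Cohort 2:
  Sum of ASFRs = 0.1507 + 0.3414 + 0.1988 + 0.0300 + 0.0020 + 0.0000 + 0.0000 = 0.7229
  TFR = 5 × 0.7229 = 3.6145
Difference = 3.9615 − 3.6145 = 0.347

0.35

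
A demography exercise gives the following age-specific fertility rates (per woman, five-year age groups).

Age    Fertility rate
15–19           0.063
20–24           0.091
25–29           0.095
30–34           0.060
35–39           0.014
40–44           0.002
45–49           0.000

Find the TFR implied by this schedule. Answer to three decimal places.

1.625

Sum of ASFRs = 0.063 + 0.091 + 0.095 + 0.060 + 0.014 + 0.002 + 0.000 = 0.325
TFR = 5 × 0.325 = 1.625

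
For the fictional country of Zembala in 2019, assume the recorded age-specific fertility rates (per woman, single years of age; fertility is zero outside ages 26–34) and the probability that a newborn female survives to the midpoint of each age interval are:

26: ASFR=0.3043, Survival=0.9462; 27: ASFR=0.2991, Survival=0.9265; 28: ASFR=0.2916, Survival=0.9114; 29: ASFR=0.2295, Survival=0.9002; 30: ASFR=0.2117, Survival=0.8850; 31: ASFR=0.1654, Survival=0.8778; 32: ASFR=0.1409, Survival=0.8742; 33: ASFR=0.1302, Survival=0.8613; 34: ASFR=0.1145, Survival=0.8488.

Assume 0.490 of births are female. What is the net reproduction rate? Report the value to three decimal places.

Proportion female at birth = 0.490.
Per-age-group product (1 × ASFR × survival probability):
  26: 1 × 0.3043 × 0.9462 = 0.28793
  27: 1 × 0.2991 × 0.9265 = 0.27712
  28: 1 × 0.2916 × 0.9114 = 0.26576
  29: 1 × 0.2295 × 0.9002 = 0.20660
  30: 1 × 0.2117 × 0.8850 = 0.18735
  31: 1 × 0.1654 × 0.8778 = 0.14519
  32: 1 × 0.1409 × 0.8742 = 0.12317
  33: 1 × 0.1302 × 0.8613 = 0.11214
  34: 1 × 0.1145 × 0.8488 = 0.09719
Sum = 1.70245
NRR = 0.490 × 1.70245 = 0.83420
With NRR below 1 the population is below replacement fertility.

0.834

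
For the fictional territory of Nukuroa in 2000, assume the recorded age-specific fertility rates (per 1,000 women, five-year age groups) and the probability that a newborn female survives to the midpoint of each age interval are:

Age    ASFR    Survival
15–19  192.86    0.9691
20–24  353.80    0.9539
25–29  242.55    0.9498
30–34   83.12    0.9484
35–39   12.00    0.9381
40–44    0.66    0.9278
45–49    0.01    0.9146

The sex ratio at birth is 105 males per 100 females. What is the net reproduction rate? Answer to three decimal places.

2.062

Proportion female at birth = 100 / (100 + 105) = 0.48780.
Per-age-group product (5 × ASFR × survival probability):
  15–19: 5 × 192.86/1000 × 0.9691 = 0.93450
  20–24: 5 × 353.80/1000 × 0.9539 = 1.68745
  25–29: 5 × 242.55/1000 × 0.9498 = 1.15187
  30–34: 5 × 83.12/1000 × 0.9484 = 0.39416
  35–39: 5 × 12.00/1000 × 0.9381 = 0.05629
  40–44: 5 × 0.66/1000 × 0.9278 = 0.00306
  45–49: 5 × 0.01/1000 × 0.9146 = 0.00005
Sum = 4.22738
NRR = 0.48780 × 4.22738 = 2.06212
With NRR above 1 the population is above replacement fertility.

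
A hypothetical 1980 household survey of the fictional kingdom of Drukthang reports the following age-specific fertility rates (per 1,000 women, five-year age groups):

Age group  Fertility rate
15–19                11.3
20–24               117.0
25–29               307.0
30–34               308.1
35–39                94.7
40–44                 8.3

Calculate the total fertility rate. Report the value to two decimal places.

4.23

Sum of ASFRs = 11.3 + 117.0 + 307.0 + 308.1 + 94.7 + 8.3 = 846.4
TFR = 5 × 846.4 / 1000 = 4.232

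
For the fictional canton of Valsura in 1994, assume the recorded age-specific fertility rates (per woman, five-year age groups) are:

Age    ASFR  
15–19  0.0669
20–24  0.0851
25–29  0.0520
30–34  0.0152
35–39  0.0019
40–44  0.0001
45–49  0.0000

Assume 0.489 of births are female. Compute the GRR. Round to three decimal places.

0.541

Proportion female at birth = 0.489.
Sum of ASFRs = 0.0669 + 0.0851 + 0.0520 + 0.0152 + 0.0019 + 0.0001 + 0.0000 = 0.2212
TFR = 5 × 0.2212 = 1.106
GRR = 0.489 × 1.106 = 0.54083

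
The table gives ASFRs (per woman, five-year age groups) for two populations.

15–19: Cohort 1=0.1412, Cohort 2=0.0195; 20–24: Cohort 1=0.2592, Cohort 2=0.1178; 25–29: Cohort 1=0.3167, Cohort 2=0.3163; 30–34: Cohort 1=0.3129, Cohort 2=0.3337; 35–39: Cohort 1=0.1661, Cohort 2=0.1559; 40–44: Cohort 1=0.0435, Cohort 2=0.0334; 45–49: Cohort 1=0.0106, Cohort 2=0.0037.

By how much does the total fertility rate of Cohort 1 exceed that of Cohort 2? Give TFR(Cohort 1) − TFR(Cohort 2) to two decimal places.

1.35

Cohort 1:
  Sum of ASFRs = 0.1412 + 0.2592 + 0.3167 + 0.3129 + 0.1661 + 0.0435 + 0.0106 = 1.2502
  TFR = 5 × 1.2502 = 6.251
Cohort 2:
  Sum of ASFRs = 0.0195 + 0.1178 + 0.3163 + 0.3337 + 0.1559 + 0.0334 + 0.0037 = 0.9803
  TFR = 5 × 0.9803 = 4.9015
Difference = 6.251 − 4.9015 = 1.3495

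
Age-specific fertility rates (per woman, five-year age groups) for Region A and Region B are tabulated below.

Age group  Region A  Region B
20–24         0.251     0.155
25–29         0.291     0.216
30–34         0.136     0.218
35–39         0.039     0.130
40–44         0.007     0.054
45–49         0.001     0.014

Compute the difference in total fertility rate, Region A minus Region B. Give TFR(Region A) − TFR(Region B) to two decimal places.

Region A:
  Sum of ASFRs = 0.251 + 0.291 + 0.136 + 0.039 + 0.007 + 0.001 = 0.725
  TFR = 5 × 0.725 = 3.625
Region B:
  Sum of ASFRs = 0.155 + 0.216 + 0.218 + 0.130 + 0.054 + 0.014 = 0.787
  TFR = 5 × 0.787 = 3.935
Difference = 3.625 − 3.935 = -0.31

-0.31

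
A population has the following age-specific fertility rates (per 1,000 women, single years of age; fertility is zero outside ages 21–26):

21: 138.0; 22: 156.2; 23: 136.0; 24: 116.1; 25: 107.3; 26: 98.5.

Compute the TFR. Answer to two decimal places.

0.75

Sum of ASFRs = 138.0 + 156.2 + 136.0 + 116.1 + 107.3 + 98.5 = 752.1
TFR = 752.1 / 1000 = 0.7521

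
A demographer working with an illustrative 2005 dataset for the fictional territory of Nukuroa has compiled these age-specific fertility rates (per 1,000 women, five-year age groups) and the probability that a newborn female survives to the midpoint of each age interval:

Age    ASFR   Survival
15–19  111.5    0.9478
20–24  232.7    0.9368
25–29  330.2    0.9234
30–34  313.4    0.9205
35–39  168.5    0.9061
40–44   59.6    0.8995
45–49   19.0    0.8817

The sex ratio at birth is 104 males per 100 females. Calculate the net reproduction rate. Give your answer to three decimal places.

2.794

Proportion female at birth = 100 / (100 + 104) = 0.49020.
Survival-weighted fertility by age (5·fₓ·Sₓ):
  15–19: 5 × 111.5/1000 × 0.9478 = 0.52840
  20–24: 5 × 232.7/1000 × 0.9368 = 1.08997
  25–29: 5 × 330.2/1000 × 0.9234 = 1.52453
  30–34: 5 × 313.4/1000 × 0.9205 = 1.44242
  35–39: 5 × 168.5/1000 × 0.9061 = 0.76339
  40–44: 5 × 59.6/1000 × 0.8995 = 0.26805
  45–49: 5 × 19.0/1000 × 0.8817 = 0.08376
Sum = 5.70052
NRR = 0.49020 × 5.70052 = 2.79439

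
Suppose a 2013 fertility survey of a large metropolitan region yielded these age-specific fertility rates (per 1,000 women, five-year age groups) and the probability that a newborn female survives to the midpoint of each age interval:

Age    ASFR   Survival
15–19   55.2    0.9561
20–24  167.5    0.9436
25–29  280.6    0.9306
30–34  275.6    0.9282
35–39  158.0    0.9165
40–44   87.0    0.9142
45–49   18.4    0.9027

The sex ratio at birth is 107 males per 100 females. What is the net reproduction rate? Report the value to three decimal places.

2.340

Proportion female at birth = 100 / (100 + 107) = 0.48309.
Survival-weighted fertility by age (5·fₓ·Sₓ):
  15–19: 5 × 55.2/1000 × 0.9561 = 0.26388
  20–24: 5 × 167.5/1000 × 0.9436 = 0.79027
  25–29: 5 × 280.6/1000 × 0.9306 = 1.30563
  30–34: 5 × 275.6/1000 × 0.9282 = 1.27906
  35–39: 5 × 158.0/1000 × 0.9165 = 0.72404
  40–44: 5 × 87.0/1000 × 0.9142 = 0.39768
  45–49: 5 × 18.4/1000 × 0.9027 = 0.08305
Sum = 4.84361
NRR = 0.48309 × 4.84361 = 2.33990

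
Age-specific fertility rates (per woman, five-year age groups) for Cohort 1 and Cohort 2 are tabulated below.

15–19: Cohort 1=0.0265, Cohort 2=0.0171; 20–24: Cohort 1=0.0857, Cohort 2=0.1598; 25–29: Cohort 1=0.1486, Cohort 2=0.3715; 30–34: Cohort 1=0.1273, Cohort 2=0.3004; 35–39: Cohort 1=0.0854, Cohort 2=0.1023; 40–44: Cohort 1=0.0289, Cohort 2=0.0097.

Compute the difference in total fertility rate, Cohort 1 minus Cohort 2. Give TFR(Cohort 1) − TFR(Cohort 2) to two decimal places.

-2.29

Cohort 1:
  Sum of ASFRs = 0.0265 + 0.0857 + 0.1486 + 0.1273 + 0.0854 + 0.0289 = 0.5024
  TFR = 5 × 0.5024 = 2.512
Cohort 2:
  Sum of ASFRs = 0.0171 + 0.1598 + 0.3715 + 0.3004 + 0.1023 + 0.0097 = 0.9608
  TFR = 5 × 0.9608 = 4.804
Difference = 2.512 − 4.804 = -2.292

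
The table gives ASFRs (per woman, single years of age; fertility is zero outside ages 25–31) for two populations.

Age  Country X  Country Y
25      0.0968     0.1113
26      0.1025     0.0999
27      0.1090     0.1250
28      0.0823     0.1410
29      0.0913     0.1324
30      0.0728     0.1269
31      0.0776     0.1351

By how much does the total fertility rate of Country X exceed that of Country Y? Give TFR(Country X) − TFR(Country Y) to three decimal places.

Country X:
  Sum of ASFRs = 0.0968 + 0.1025 + 0.1090 + 0.0823 + 0.0913 + 0.0728 + 0.0776 = 0.6323
  TFR = 0.6323
Country Y:
  Sum of ASFRs = 0.1113 + 0.0999 + 0.1250 + 0.1410 + 0.1324 + 0.1269 + 0.1351 = 0.8716
  TFR = 0.8716
Difference = 0.6323 − 0.8716 = -0.2393

-0.239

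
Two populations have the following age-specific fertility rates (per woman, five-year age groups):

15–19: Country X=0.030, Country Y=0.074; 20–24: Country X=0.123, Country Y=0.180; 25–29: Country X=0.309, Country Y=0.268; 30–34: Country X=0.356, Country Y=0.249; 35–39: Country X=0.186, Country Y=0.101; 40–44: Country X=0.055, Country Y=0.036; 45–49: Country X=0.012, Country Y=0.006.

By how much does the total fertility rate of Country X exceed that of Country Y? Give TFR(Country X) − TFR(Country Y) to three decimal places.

Country X:
  Sum of ASFRs = 0.030 + 0.123 + 0.309 + 0.356 + 0.186 + 0.055 + 0.012 = 1.071
  TFR = 5 × 1.071 = 5.355
Country Y:
  Sum of ASFRs = 0.074 + 0.180 + 0.268 + 0.249 + 0.101 + 0.036 + 0.006 = 0.914
  TFR = 5 × 0.914 = 4.57
Difference = 5.355 − 4.57 = 0.785

0.785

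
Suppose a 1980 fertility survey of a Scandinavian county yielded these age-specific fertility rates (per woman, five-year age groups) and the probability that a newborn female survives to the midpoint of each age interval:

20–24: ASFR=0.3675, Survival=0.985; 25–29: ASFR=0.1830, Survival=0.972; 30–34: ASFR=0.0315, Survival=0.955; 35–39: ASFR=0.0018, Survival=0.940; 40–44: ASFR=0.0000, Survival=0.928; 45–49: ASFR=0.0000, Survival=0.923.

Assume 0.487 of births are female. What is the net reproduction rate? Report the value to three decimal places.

Proportion female at birth = 0.487.
Each age group contributes 5 × ASFR × survival:
  20–24: 5 × 0.3675 × 0.985 = 1.80994
  25–29: 5 × 0.1830 × 0.972 = 0.88938
  30–34: 5 × 0.0315 × 0.955 = 0.15041
  35–39: 5 × 0.0018 × 0.940 = 0.00846
  40–44: 5 × 0.0000 × 0.928 = 0.00000
  45–49: 5 × 0.0000 × 0.923 = 0.00000
Sum = 2.85819
NRR = 0.487 × 2.85819 = 1.39194

1.392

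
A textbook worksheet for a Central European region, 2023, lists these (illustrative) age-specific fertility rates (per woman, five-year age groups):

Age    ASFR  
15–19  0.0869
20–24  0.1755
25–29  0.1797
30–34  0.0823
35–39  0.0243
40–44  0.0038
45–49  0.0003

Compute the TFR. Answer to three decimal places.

2.764

Sum of ASFRs = 0.0869 + 0.1755 + 0.1797 + 0.0823 + 0.0243 + 0.0038 + 0.0003 = 0.5528
TFR = 5 × 0.5528 = 2.764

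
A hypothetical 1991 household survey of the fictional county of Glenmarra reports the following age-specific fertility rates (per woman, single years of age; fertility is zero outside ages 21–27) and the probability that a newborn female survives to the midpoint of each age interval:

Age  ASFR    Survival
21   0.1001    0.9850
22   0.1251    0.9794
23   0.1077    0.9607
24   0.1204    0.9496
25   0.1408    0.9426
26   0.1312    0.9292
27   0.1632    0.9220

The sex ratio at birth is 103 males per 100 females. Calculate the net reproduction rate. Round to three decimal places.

0.416

Proportion female at birth = 100 / (100 + 103) = 0.49261.
Each age group contributes 1 × ASFR × survival:
  21: 1 × 0.1001 × 0.9850 = 0.09860
  22: 1 × 0.1251 × 0.9794 = 0.12252
  23: 1 × 0.1077 × 0.9607 = 0.10347
  24: 1 × 0.1204 × 0.9496 = 0.11433
  25: 1 × 0.1408 × 0.9426 = 0.13272
  26: 1 × 0.1312 × 0.9292 = 0.12191
  27: 1 × 0.1632 × 0.9220 = 0.15047
Sum = 0.84402
NRR = 0.49261 × 0.84402 = 0.41577
An NRR under 1 implies long-run decline under these rates.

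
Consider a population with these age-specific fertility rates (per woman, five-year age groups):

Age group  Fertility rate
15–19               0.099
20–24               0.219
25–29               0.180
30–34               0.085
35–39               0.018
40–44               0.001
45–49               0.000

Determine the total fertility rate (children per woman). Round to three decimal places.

3.010

Sum of ASFRs = 0.099 + 0.219 + 0.180 + 0.085 + 0.018 + 0.001 + 0.000 = 0.602
TFR = 5 × 0.602 = 3.01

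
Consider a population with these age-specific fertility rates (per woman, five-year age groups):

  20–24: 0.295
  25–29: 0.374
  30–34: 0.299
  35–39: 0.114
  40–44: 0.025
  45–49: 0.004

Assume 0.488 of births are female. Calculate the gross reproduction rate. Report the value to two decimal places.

Proportion female at birth = 0.488.
Sum of ASFRs = 0.295 + 0.374 + 0.299 + 0.114 + 0.025 + 0.004 = 1.111
TFR = 5 × 1.111 = 5.555
GRR = 0.488 × 5.555 = 2.71084

2.71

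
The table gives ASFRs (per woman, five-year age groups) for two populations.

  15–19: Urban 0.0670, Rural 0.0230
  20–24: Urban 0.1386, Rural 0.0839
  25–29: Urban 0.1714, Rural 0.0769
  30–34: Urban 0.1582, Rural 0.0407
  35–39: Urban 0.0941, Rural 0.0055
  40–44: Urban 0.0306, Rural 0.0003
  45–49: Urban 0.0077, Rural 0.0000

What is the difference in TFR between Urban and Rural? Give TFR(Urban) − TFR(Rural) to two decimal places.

Urban:
  Sum of ASFRs = 0.0670 + 0.1386 + 0.1714 + 0.1582 + 0.0941 + 0.0306 + 0.0077 = 0.6676
  TFR = 5 × 0.6676 = 3.338
Rural:
  Sum of ASFRs = 0.0230 + 0.0839 + 0.0769 + 0.0407 + 0.0055 + 0.0003 + 0.0000 = 0.2303
  TFR = 5 × 0.2303 = 1.1515
Difference = 3.338 − 1.1515 = 2.1865

2.19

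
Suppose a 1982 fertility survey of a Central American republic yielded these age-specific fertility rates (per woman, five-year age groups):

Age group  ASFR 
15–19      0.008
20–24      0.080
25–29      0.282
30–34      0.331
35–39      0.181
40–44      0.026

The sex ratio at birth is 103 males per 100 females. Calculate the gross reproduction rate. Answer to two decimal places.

2.24

Proportion female at birth = 100 / (100 + 103) = 0.49261.
Sum of ASFRs = 0.008 + 0.080 + 0.282 + 0.331 + 0.181 + 0.026 = 0.908
TFR = 5 × 0.908 = 4.54
GRR = 0.49261 × 4.54 = 2.23645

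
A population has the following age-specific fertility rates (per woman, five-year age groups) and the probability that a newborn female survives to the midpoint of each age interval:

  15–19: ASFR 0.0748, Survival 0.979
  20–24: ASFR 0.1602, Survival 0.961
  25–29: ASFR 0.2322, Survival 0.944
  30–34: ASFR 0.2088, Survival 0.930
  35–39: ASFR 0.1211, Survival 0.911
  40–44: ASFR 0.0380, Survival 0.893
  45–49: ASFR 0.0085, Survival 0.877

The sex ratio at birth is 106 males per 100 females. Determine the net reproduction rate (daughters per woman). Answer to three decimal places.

1.923

Proportion female at birth = 100 / (100 + 106) = 0.48544.
Survival-weighted fertility by age (5·fₓ·Sₓ):
  15–19: 5 × 0.0748 × 0.979 = 0.36615
  20–24: 5 × 0.1602 × 0.961 = 0.76976
  25–29: 5 × 0.2322 × 0.944 = 1.09598
  30–34: 5 × 0.2088 × 0.930 = 0.97092
  35–39: 5 × 0.1211 × 0.911 = 0.55161
  40–44: 5 × 0.0380 × 0.893 = 0.16967
  45–49: 5 × 0.0085 × 0.877 = 0.03727
Sum = 3.96136
NRR = 0.48544 × 3.96136 = 1.92300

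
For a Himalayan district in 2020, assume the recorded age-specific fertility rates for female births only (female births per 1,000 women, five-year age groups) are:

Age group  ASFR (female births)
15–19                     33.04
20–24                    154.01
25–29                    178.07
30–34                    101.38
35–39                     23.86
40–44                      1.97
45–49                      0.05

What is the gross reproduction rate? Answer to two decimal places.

2.46

Sum of female ASFRs = 33.04 + 154.01 + 178.07 + 101.38 + 23.86 + 1.97 + 0.05 = 492.38
GRR = 5 × 492.38 / 1000 = 2.4619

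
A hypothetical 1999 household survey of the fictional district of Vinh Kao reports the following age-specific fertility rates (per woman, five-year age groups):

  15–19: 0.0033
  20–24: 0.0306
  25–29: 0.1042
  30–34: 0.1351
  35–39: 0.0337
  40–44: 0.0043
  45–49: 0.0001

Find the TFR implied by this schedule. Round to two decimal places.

Sum of ASFRs = 0.0033 + 0.0306 + 0.1042 + 0.1351 + 0.0337 + 0.0043 + 0.0001 = 0.3113
TFR = 5 × 0.3113 = 1.5565

1.56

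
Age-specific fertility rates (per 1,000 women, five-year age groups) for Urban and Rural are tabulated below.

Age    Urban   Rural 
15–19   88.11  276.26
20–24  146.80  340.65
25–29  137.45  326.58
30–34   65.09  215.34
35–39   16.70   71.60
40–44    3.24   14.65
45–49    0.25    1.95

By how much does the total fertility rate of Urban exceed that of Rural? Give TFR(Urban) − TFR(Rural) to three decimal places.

Urban:
  Sum of ASFRs = 88.11 + 146.80 + 137.45 + 65.09 + 16.70 + 3.24 + 0.25 = 457.64
  TFR = 5 × 457.64 / 1000 = 2.2882
Rural:
  Sum of ASFRs = 276.26 + 340.65 + 326.58 + 215.34 + 71.60 + 14.65 + 1.95 = 1247.03
  TFR = 5 × 1247.03 / 1000 = 6.23515
Difference = 2.2882 − 6.23515 = -3.94695

-3.947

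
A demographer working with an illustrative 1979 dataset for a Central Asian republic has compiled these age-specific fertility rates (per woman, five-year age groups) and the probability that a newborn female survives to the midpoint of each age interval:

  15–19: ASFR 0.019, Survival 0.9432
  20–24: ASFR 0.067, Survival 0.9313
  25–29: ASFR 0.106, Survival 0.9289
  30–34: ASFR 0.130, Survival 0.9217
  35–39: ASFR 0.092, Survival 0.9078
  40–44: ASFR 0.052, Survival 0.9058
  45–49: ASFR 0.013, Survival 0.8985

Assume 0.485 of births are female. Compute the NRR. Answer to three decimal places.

1.069

Proportion female at birth = 0.485.
Weighting each age-specific rate by interval width and survival:
  15–19: 5 × 0.019 × 0.9432 = 0.08960
  20–24: 5 × 0.067 × 0.9313 = 0.31199
  25–29: 5 × 0.106 × 0.9289 = 0.49232
  30–34: 5 × 0.130 × 0.9217 = 0.59911
  35–39: 5 × 0.092 × 0.9078 = 0.41759
  40–44: 5 × 0.052 × 0.9058 = 0.23551
  45–49: 5 × 0.013 × 0.8985 = 0.05840
Sum = 2.20452
NRR = 0.485 × 2.20452 = 1.06919
With NRR above 1 the population is above replacement fertility.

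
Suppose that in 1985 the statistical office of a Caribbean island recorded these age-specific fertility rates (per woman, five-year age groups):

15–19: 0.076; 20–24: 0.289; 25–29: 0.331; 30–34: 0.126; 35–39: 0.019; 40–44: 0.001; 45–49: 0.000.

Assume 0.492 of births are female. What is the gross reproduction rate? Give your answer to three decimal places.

2.071

Proportion female at birth = 0.492.
Sum of ASFRs = 0.076 + 0.289 + 0.331 + 0.126 + 0.019 + 0.001 + 0.000 = 0.842
TFR = 5 × 0.842 = 4.21
GRR = 0.492 × 4.21 = 2.07132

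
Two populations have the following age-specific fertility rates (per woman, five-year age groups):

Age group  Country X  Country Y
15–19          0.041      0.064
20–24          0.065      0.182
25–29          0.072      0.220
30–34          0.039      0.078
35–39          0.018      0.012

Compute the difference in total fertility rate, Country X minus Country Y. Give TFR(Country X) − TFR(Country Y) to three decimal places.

-1.605

Country X:
  Sum of ASFRs = 0.041 + 0.065 + 0.072 + 0.039 + 0.018 = 0.235
  TFR = 5 × 0.235 = 1.175
Country Y:
  Sum of ASFRs = 0.064 + 0.182 + 0.220 + 0.078 + 0.012 = 0.556
  TFR = 5 × 0.556 = 2.78
Difference = 1.175 − 2.78 = -1.605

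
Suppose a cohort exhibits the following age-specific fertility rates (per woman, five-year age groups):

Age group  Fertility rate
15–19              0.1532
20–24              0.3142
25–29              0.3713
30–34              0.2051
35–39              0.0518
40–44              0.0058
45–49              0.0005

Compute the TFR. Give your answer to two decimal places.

Sum of ASFRs = 0.1532 + 0.3142 + 0.3713 + 0.2051 + 0.0518 + 0.0058 + 0.0005 = 1.1019
TFR = 5 × 1.1019 = 5.5095

5.51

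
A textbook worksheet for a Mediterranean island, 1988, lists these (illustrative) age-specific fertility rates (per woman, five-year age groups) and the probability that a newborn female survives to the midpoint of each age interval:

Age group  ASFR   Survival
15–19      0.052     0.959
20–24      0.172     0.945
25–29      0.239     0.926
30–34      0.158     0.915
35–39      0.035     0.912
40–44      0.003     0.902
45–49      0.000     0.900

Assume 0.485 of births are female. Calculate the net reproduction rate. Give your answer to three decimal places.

1.486

Proportion female at birth = 0.485.
Per-age-group product (5 × ASFR × survival probability):
  15–19: 5 × 0.052 × 0.959 = 0.24934
  20–24: 5 × 0.172 × 0.945 = 0.81270
  25–29: 5 × 0.239 × 0.926 = 1.10657
  30–34: 5 × 0.158 × 0.915 = 0.72285
  35–39: 5 × 0.035 × 0.912 = 0.15960
  40–44: 5 × 0.003 × 0.902 = 0.01353
  45–49: 5 × 0.000 × 0.900 = 0.00000
Sum = 3.06459
NRR = 0.485 × 3.06459 = 1.48633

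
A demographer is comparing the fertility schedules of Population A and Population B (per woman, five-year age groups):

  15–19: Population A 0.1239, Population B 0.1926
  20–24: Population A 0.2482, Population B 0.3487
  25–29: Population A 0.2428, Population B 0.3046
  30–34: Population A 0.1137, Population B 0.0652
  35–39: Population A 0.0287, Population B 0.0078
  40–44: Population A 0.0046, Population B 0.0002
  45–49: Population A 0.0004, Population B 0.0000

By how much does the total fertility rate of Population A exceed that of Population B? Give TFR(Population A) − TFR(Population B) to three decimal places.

Population A:
  Sum of ASFRs = 0.1239 + 0.2482 + 0.2428 + 0.1137 + 0.0287 + 0.0046 + 0.0004 = 0.7623
  TFR = 5 × 0.7623 = 3.8115
Population B:
  Sum of ASFRs = 0.1926 + 0.3487 + 0.3046 + 0.0652 + 0.0078 + 0.0002 + 0.0000 = 0.9191
  TFR = 5 × 0.9191 = 4.5955
Difference = 3.8115 − 4.5955 = -0.784

-0.784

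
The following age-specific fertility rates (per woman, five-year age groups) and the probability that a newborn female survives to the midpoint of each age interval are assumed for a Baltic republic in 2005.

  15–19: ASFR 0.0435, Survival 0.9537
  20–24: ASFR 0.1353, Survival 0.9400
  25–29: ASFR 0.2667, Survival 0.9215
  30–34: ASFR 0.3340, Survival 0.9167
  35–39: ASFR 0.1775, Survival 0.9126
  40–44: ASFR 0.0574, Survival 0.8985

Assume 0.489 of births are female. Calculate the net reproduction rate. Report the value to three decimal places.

Proportion female at birth = 0.489.
Weighting each age-specific rate by interval width and survival:
  15–19: 5 × 0.0435 × 0.9537 = 0.20743
  20–24: 5 × 0.1353 × 0.9400 = 0.63591
  25–29: 5 × 0.2667 × 0.9215 = 1.22882
  30–34: 5 × 0.3340 × 0.9167 = 1.53089
  35–39: 5 × 0.1775 × 0.9126 = 0.80993
  40–44: 5 × 0.0574 × 0.8985 = 0.25787
Sum = 4.67085
NRR = 0.489 × 4.67085 = 2.28405
With NRR above 1 the population is above replacement fertility.

2.284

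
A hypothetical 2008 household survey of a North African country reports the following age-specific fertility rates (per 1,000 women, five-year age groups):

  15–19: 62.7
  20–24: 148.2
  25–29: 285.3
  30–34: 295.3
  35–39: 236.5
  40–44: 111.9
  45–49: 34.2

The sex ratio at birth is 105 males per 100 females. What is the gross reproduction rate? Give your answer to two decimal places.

2.86

Proportion female at birth = 100 / (100 + 105) = 0.48780.
Sum of ASFRs = 62.7 + 148.2 + 285.3 + 295.3 + 236.5 + 111.9 + 34.2 = 1174.1
TFR = 5 × 1174.1 / 1000 = 5.8705
GRR = 0.48780 × 5.8705 = 2.86363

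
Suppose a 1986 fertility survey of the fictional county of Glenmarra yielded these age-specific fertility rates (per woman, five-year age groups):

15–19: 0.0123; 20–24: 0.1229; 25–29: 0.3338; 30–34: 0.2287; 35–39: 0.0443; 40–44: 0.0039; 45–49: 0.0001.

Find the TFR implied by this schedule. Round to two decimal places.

Sum of ASFRs = 0.0123 + 0.1229 + 0.3338 + 0.2287 + 0.0443 + 0.0039 + 0.0001 = 0.7460
TFR = 5 × 0.7460 = 3.73

3.73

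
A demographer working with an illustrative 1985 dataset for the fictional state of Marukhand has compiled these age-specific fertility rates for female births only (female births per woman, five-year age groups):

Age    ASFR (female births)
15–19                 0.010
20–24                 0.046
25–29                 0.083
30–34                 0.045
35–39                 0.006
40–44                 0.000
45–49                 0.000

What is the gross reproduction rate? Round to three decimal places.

Sum of female ASFRs = 0.010 + 0.046 + 0.083 + 0.045 + 0.006 + 0.000 + 0.000 = 0.190
GRR = 5 × 0.190 = 0.95

0.950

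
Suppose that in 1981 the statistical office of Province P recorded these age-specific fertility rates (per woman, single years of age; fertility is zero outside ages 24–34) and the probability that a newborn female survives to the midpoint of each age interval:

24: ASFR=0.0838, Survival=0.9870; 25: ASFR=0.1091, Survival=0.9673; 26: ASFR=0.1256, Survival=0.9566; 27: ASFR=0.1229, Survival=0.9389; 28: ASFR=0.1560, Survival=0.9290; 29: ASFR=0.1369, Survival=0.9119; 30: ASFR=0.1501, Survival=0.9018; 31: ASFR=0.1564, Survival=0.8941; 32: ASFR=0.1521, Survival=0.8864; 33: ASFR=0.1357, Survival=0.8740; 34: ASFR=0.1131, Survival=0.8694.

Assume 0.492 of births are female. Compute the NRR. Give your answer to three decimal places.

Proportion female at birth = 0.492.
Weighting each age-specific rate by interval width and survival:
  24: 1 × 0.0838 × 0.9870 = 0.08271
  25: 1 × 0.1091 × 0.9673 = 0.10553
  26: 1 × 0.1256 × 0.9566 = 0.12015
  27: 1 × 0.1229 × 0.9389 = 0.11539
  28: 1 × 0.1560 × 0.9290 = 0.14492
  29: 1 × 0.1369 × 0.9119 = 0.12484
  30: 1 × 0.1501 × 0.9018 = 0.13536
  31: 1 × 0.1564 × 0.8941 = 0.13984
  32: 1 × 0.1521 × 0.8864 = 0.13482
  33: 1 × 0.1357 × 0.8740 = 0.11860
  34: 1 × 0.1131 × 0.8694 = 0.09833
Sum = 1.32049
NRR = 0.492 × 1.32049 = 0.64968

0.650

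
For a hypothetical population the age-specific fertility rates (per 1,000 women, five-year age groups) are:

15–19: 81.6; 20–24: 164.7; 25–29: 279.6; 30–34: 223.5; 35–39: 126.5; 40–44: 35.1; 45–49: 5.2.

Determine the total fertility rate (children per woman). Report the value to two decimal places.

Sum of ASFRs = 81.6 + 164.7 + 279.6 + 223.5 + 126.5 + 35.1 + 5.2 = 916.2
TFR = 5 × 916.2 / 1000 = 4.581

4.58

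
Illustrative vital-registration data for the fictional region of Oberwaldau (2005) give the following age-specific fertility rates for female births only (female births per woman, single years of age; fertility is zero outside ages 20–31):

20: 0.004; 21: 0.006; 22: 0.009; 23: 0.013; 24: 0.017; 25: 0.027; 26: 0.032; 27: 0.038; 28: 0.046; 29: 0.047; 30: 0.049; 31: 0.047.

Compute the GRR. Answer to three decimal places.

Sum of female ASFRs = 0.004 + 0.006 + 0.009 + 0.013 + 0.017 + 0.027 + 0.032 + 0.038 + 0.046 + 0.047 + 0.049 + 0.047 = 0.335
GRR = 0.335

0.335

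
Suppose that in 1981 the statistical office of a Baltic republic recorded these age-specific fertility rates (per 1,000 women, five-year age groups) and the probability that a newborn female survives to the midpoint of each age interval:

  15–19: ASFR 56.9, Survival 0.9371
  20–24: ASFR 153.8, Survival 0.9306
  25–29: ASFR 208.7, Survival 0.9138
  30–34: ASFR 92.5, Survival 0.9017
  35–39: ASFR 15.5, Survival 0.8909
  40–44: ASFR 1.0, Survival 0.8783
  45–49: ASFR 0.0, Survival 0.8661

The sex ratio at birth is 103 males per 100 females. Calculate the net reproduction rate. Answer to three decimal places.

1.195

Proportion female at birth = 100 / (100 + 103) = 0.49261.
Per-age-group product (5 × ASFR × survival probability):
  15–19: 5 × 56.9/1000 × 0.9371 = 0.26660
  20–24: 5 × 153.8/1000 × 0.9306 = 0.71563
  25–29: 5 × 208.7/1000 × 0.9138 = 0.95355
  30–34: 5 × 92.5/1000 × 0.9017 = 0.41704
  35–39: 5 × 15.5/1000 × 0.8909 = 0.06904
  40–44: 5 × 1.0/1000 × 0.8783 = 0.00439
  45–49: 5 × 0.0/1000 × 0.8661 = 0.00000
Sum = 2.42625
NRR = 0.49261 × 2.42625 = 1.19520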